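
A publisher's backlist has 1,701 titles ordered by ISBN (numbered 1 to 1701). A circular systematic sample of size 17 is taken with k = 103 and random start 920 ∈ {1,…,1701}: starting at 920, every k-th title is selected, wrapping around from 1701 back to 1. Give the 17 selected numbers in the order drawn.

920, 1023, 1126, 1229, 1332, 1435, 1538, 1641, 43, 146, 249, 352, 455, 558, 661, 764, 867

Selection 1: 920
Selection 2: 920 + 103 = 1023
Selection 3: 1023 + 103 = 1126
Selection 4: 1126 + 103 = 1229
Selection 5: 1229 + 103 = 1332
Selection 6: 1332 + 103 = 1435
Selection 7: 1435 + 103 = 1538
Selection 8: 1538 + 103 = 1641
Selection 9: 1641 + 103 = 1744 → 1744 − 1701 = 43
Selection 10: 43 + 103 = 146
Selection 11: 146 + 103 = 249
Selection 12: 249 + 103 = 352
Selection 13: 352 + 103 = 455
Selection 14: 455 + 103 = 558
Selection 15: 558 + 103 = 661
Selection 16: 661 + 103 = 764
Selection 17: 764 + 103 = 867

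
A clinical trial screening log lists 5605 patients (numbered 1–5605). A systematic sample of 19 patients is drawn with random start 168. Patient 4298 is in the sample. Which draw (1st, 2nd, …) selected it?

15

k = 5605/19 = 295
position = (4298 − 168)/295 + 1 = 4130/295 + 1 = 14 + 1 = 15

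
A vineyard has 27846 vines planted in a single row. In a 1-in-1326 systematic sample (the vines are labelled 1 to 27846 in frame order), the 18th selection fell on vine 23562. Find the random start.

1020

k = 1326
r = 23562 − (18−1)×1326 = 23562 − 22542 = 1020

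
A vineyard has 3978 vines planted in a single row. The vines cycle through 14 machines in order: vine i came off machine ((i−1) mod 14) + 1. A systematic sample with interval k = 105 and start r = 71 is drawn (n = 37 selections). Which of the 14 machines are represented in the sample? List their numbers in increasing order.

1, 8

Consecutive selections differ by k = 105, so their machine numbers differ by 105 mod 14 = 7.
gcd(105, 14) = 7, so the sample visits 14/7 = 2 distinct residues mod 14.
Start 71 is machine 1; the machines hit are 1, 8.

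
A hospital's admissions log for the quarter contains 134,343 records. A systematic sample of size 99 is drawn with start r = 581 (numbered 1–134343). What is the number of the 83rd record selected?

111855

k = 134343/99 = 1357
83rd selection = r + (83−1)·k = 581 + 82×1357 = 581 + 111274 = 111855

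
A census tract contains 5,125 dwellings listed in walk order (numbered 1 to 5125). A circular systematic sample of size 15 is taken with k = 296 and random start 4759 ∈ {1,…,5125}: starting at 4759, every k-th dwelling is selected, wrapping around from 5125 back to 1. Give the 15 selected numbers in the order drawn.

Selection 1: 4759
Selection 2: 4759 + 296 = 5055
Selection 3: 5055 + 296 = 5351 → 5351 − 5125 = 226
Selection 4: 226 + 296 = 522
Selection 5: 522 + 296 = 818
Selection 6: 818 + 296 = 1114
Selection 7: 1114 + 296 = 1410
Selection 8: 1410 + 296 = 1706
Selection 9: 1706 + 296 = 2002
Selection 10: 2002 + 296 = 2298
Selection 11: 2298 + 296 = 2594
Selection 12: 2594 + 296 = 2890
Selection 13: 2890 + 296 = 3186
Selection 14: 3186 + 296 = 3482
Selection 15: 3482 + 296 = 3778

4759, 5055, 226, 522, 818, 1114, 1410, 1706, 2002, 2298, 2594, 2890, 3186, 3482, 3778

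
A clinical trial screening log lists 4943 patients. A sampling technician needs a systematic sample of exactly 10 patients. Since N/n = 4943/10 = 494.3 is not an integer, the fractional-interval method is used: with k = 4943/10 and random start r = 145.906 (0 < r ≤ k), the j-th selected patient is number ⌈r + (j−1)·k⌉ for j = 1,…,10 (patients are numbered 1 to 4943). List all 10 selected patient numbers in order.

146, 641, 1135, 1629, 2124, 2618, 3112, 3607, 4101, 4595

j=1: r + 0k = 145.906 → ⌈·⌉ = 146
j=2: r + 1k = 640.206 → ⌈·⌉ = 641
j=3: r + 2k = 1134.506 → ⌈·⌉ = 1135
j=4: r + 3k = 1628.806 → ⌈·⌉ = 1629
j=5: r + 4k = 2123.106 → ⌈·⌉ = 2124
j=6: r + 5k = 2617.406 → ⌈·⌉ = 2618
j=7: r + 6k = 3111.706 → ⌈·⌉ = 3112
j=8: r + 7k = 3606.006 → ⌈·⌉ = 3607
j=9: r + 8k = 4100.306 → ⌈·⌉ = 4101
j=10: r + 9k = 4594.606 → ⌈·⌉ = 4595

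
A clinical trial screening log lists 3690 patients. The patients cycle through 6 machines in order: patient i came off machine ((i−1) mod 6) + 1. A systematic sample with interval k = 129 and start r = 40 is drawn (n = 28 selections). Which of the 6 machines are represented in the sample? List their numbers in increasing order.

1, 4

Consecutive selections differ by k = 129, so their machine numbers differ by 129 mod 6 = 3.
gcd(129, 6) = 3, so the sample visits 6/3 = 2 distinct residues mod 6.
Start 40 is machine 4; the machines hit are 1, 4.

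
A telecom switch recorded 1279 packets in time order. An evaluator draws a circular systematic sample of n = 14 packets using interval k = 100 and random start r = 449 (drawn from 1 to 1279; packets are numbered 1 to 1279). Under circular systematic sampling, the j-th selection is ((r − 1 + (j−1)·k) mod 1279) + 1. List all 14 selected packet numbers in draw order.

449, 549, 649, 749, 849, 949, 1049, 1149, 1249, 70, 170, 270, 370, 470

Selection 1: 449
Selection 2: 449 + 100 = 549
Selection 3: 549 + 100 = 649
Selection 4: 649 + 100 = 749
Selection 5: 749 + 100 = 849
Selection 6: 849 + 100 = 949
Selection 7: 949 + 100 = 1049
Selection 8: 1049 + 100 = 1149
Selection 9: 1149 + 100 = 1249
Selection 10: 1249 + 100 = 1349 → 1349 − 1279 = 70
Selection 11: 70 + 100 = 170
Selection 12: 170 + 100 = 270
Selection 13: 270 + 100 = 370
Selection 14: 370 + 100 = 470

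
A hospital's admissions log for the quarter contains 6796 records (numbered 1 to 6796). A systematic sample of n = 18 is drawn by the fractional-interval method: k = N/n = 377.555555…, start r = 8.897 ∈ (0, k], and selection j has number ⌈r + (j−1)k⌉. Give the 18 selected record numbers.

j=1: r + 0k = 8.897 → ⌈·⌉ = 9
j=2: r + 1k = 386.452555… → ⌈·⌉ = 387
j=3: r + 2k = 764.008111… → ⌈·⌉ = 765
j=4: r + 3k = 1141.563666… → ⌈·⌉ = 1142
j=5: r + 4k = 1519.119222… → ⌈·⌉ = 1520
j=6: r + 5k = 1896.674777… → ⌈·⌉ = 1897
j=7: r + 6k = 2274.230333… → ⌈·⌉ = 2275
j=8: r + 7k = 2651.785888… → ⌈·⌉ = 2652
j=9: r + 8k = 3029.341444… → ⌈·⌉ = 3030
j=10: r + 9k = 3406.897 → ⌈·⌉ = 3407
j=11: r + 10k = 3784.452555… → ⌈·⌉ = 3785
j=12: r + 11k = 4162.008111… → ⌈·⌉ = 4163
j=13: r + 12k = 4539.563666… → ⌈·⌉ = 4540
j=14: r + 13k = 4917.119222… → ⌈·⌉ = 4918
j=15: r + 14k = 5294.674777… → ⌈·⌉ = 5295
j=16: r + 15k = 5672.230333… → ⌈·⌉ = 5673
j=17: r + 16k = 6049.785888… → ⌈·⌉ = 6050
j=18: r + 17k = 6427.341444… → ⌈·⌉ = 6428

9, 387, 765, 1142, 1520, 1897, 2275, 2652, 3030, 3407, 3785, 4163, 4540, 4918, 5295, 5673, 6050, 6428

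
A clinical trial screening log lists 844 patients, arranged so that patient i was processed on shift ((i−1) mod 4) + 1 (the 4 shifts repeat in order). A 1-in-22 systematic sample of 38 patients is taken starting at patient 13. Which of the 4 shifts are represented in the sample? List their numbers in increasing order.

Consecutive selections differ by k = 22, so their shift numbers differ by 22 mod 4 = 2.
gcd(22, 4) = 2, so the sample visits 4/2 = 2 distinct residues mod 4.
Start 13 is shift 1; the shifts hit are 1, 3.

1, 3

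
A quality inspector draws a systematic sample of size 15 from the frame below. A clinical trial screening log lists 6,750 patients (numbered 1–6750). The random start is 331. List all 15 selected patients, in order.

331, 781, 1231, 1681, 2131, 2581, 3031, 3481, 3931, 4381, 4831, 5281, 5731, 6181, 6631

k = N/n = 6750/15 = 450
patient 1: 331
patient 2: 331 + 450 = 781
patient 3: 781 + 450 = 1231
patient 4: 1231 + 450 = 1681
patient 5: 1681 + 450 = 2131
patient 6: 2131 + 450 = 2581
patient 7: 2581 + 450 = 3031
patient 8: 3031 + 450 = 3481
patient 9: 3481 + 450 = 3931
patient 10: 3931 + 450 = 4381
patient 11: 4381 + 450 = 4831
patient 12: 4831 + 450 = 5281
patient 13: 5281 + 450 = 5731
patient 14: 5731 + 450 = 6181
patient 15: 6181 + 450 = 6631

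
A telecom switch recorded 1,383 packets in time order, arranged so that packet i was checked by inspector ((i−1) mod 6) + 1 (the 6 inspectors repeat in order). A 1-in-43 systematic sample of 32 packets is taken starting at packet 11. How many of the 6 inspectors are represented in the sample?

Consecutive selections differ by k = 43, so their inspector numbers differ by 43 mod 6 = 1.
gcd(43, 6) = 1, so the sample visits 6/1 = 6 distinct residues mod 6.
Start 11 is inspector 5; the inspectors hit are 1, 2, 3, 4, 5, 6.

6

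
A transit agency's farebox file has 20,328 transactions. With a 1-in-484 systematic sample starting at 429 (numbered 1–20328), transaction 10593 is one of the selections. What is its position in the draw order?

k = 484
position = (10593 − 429)/484 + 1 = 10164/484 + 1 = 21 + 1 = 22

22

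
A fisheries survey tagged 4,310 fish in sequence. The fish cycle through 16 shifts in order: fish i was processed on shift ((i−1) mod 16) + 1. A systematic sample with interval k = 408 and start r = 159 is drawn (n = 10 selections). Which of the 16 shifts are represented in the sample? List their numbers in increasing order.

Consecutive selections differ by k = 408, so their shift numbers differ by 408 mod 16 = 8.
gcd(408, 16) = 8, so the sample visits 16/8 = 2 distinct residues mod 16.
Start 159 is shift 15; the shifts hit are 7, 15.

7, 15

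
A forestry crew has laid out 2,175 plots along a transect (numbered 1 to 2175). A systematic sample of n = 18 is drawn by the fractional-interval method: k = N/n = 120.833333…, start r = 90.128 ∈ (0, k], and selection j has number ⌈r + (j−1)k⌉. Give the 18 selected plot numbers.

91, 211, 332, 453, 574, 695, 816, 936, 1057, 1178, 1299, 1420, 1541, 1661, 1782, 1903, 2024, 2145

j=1: r + 0k = 90.128 → ⌈·⌉ = 91
j=2: r + 1k = 210.961333… → ⌈·⌉ = 211
j=3: r + 2k = 331.794666… → ⌈·⌉ = 332
j=4: r + 3k = 452.628 → ⌈·⌉ = 453
j=5: r + 4k = 573.461333… → ⌈·⌉ = 574
j=6: r + 5k = 694.294666… → ⌈·⌉ = 695
j=7: r + 6k = 815.128 → ⌈·⌉ = 816
j=8: r + 7k = 935.961333… → ⌈·⌉ = 936
j=9: r + 8k = 1056.794666… → ⌈·⌉ = 1057
j=10: r + 9k = 1177.628 → ⌈·⌉ = 1178
j=11: r + 10k = 1298.461333… → ⌈·⌉ = 1299
j=12: r + 11k = 1419.294666… → ⌈·⌉ = 1420
j=13: r + 12k = 1540.128 → ⌈·⌉ = 1541
j=14: r + 13k = 1660.961333… → ⌈·⌉ = 1661
j=15: r + 14k = 1781.794666… → ⌈·⌉ = 1782
j=16: r + 15k = 1902.628 → ⌈·⌉ = 1903
j=17: r + 16k = 2023.461333… → ⌈·⌉ = 2024
j=18: r + 17k = 2144.294666… → ⌈·⌉ = 2145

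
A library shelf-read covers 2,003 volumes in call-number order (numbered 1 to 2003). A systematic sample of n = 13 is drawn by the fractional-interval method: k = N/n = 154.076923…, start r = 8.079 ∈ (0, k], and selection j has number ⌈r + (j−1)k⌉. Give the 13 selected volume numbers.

j=1: r + 0k = 8.079 → ⌈·⌉ = 9
j=2: r + 1k = 162.155923… → ⌈·⌉ = 163
j=3: r + 2k = 316.232846… → ⌈·⌉ = 317
j=4: r + 3k = 470.309769… → ⌈·⌉ = 471
j=5: r + 4k = 624.386692… → ⌈·⌉ = 625
j=6: r + 5k = 778.463615… → ⌈·⌉ = 779
j=7: r + 6k = 932.540538… → ⌈·⌉ = 933
j=8: r + 7k = 1086.617461… → ⌈·⌉ = 1087
j=9: r + 8k = 1240.694384… → ⌈·⌉ = 1241
j=10: r + 9k = 1394.771307… → ⌈·⌉ = 1395
j=11: r + 10k = 1548.848230… → ⌈·⌉ = 1549
j=12: r + 11k = 1702.925153… → ⌈·⌉ = 1703
j=13: r + 12k = 1857.002076… → ⌈·⌉ = 1858

9, 163, 317, 471, 625, 779, 933, 1087, 1241, 1395, 1549, 1703, 1858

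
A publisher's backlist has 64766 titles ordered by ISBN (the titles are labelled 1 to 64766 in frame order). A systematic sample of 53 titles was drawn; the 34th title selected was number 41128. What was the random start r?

k = 64766/53 = 1222
r = 41128 − (34−1)×1222 = 41128 − 40326 = 802

802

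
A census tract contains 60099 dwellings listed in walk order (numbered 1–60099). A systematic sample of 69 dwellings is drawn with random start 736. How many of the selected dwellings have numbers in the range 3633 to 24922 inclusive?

24

k = 60099/69 = 871
First selection ≥ 3633: 736 + ⌈(3633−736)/871⌉·871 = 736 + 4×871 = 4220
Last selection ≤ 24922: 736 + ⌊(24922−736)/871⌋·871 = 736 + 27×871 = 24253
Count = 27 − 4 + 1 = 24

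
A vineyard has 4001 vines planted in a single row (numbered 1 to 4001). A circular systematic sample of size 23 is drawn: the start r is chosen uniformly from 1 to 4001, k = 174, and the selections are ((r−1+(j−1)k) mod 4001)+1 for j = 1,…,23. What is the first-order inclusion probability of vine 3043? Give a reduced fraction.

23/4001

For each position j, as r ranges over 1…4001 the j-th selection hits every vine exactly once, so vine 3043 is selected for exactly 23 of the 4001 starts.
Inclusion probability = 23/4001.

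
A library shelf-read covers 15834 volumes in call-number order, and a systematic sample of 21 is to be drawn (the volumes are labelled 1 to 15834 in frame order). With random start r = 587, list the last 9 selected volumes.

9635, 10389, 11143, 11897, 12651, 13405, 14159, 14913, 15667

k = N/n = 15834/21 = 754
13th selection = 587 + 12×754 = 9635
14th: 9635 + 754 = 10389
15th: 10389 + 754 = 11143
16th: 11143 + 754 = 11897
17th: 11897 + 754 = 12651
18th: 12651 + 754 = 13405
19th: 13405 + 754 = 14159
20th: 14159 + 754 = 14913
21st: 14913 + 754 = 15667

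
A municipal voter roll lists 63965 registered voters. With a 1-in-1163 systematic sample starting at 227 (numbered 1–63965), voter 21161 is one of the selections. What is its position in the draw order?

k = 1163
position = (21161 − 227)/1163 + 1 = 20934/1163 + 1 = 18 + 1 = 19

19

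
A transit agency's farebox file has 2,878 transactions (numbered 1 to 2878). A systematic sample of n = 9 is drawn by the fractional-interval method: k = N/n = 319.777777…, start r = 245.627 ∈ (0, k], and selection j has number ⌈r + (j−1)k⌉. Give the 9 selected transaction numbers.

j=1: r + 0k = 245.627 → ⌈·⌉ = 246
j=2: r + 1k = 565.404777… → ⌈·⌉ = 566
j=3: r + 2k = 885.182555… → ⌈·⌉ = 886
j=4: r + 3k = 1204.960333… → ⌈·⌉ = 1205
j=5: r + 4k = 1524.738111… → ⌈·⌉ = 1525
j=6: r + 5k = 1844.515888… → ⌈·⌉ = 1845
j=7: r + 6k = 2164.293666… → ⌈·⌉ = 2165
j=8: r + 7k = 2484.071444… → ⌈·⌉ = 2485
j=9: r + 8k = 2803.849222… → ⌈·⌉ = 2804

246, 566, 886, 1205, 1525, 1845, 2165, 2485, 2804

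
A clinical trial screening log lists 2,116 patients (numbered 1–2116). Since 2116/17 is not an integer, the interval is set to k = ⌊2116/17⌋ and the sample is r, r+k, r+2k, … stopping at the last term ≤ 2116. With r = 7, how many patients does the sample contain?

k = ⌊2116/17⌋ = 124
Achieved size = ⌊(2116 − 7)/124⌋ + 1 = ⌊2109/124⌋ + 1 = 17 + 1 = 18
(last selection: 7 + 17×124 = 2115 ≤ 2116; next would be 2239 > 2116)

18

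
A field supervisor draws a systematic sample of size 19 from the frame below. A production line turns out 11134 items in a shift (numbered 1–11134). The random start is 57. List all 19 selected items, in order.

k = N/n = 11134/19 = 586
item 1: 57
item 2: 57 + 586 = 643
item 3: 643 + 586 = 1229
item 4: 1229 + 586 = 1815
item 5: 1815 + 586 = 2401
item 6: 2401 + 586 = 2987
item 7: 2987 + 586 = 3573
item 8: 3573 + 586 = 4159
item 9: 4159 + 586 = 4745
item 10: 4745 + 586 = 5331
item 11: 5331 + 586 = 5917
item 12: 5917 + 586 = 6503
item 13: 6503 + 586 = 7089
item 14: 7089 + 586 = 7675
item 15: 7675 + 586 = 8261
item 16: 8261 + 586 = 8847
item 17: 8847 + 586 = 9433
item 18: 9433 + 586 = 10019
item 19: 10019 + 586 = 10605

57, 643, 1229, 1815, 2401, 2987, 3573, 4159, 4745, 5331, 5917, 6503, 7089, 7675, 8261, 8847, 9433, 10019, 10605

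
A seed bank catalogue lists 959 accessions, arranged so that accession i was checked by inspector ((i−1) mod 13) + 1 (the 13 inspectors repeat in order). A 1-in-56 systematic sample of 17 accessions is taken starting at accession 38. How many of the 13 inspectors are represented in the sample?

Consecutive selections differ by k = 56, so their inspector numbers differ by 56 mod 13 = 4.
gcd(56, 13) = 1, so the sample visits 13/1 = 13 distinct residues mod 13.
Start 38 is inspector 12; the inspectors hit are 1, 2, 3, 4, 5, 6, 7, 8, 9, 10, 11, 12, 13.

13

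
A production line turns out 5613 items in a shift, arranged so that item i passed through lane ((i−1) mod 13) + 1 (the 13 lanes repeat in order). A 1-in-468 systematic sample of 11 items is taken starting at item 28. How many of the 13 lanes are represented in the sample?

1

Consecutive selections differ by k = 468, so their lane numbers differ by 468 mod 13 = 0.
gcd(468, 13) = 13, so the sample visits 13/13 = 1 distinct residues mod 13.
Start 28 is lane 2; the lanes hit are 2.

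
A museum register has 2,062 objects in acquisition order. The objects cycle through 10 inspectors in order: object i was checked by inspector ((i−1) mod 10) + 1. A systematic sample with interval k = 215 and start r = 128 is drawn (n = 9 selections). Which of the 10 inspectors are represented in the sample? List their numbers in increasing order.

3, 8

Consecutive selections differ by k = 215, so their inspector numbers differ by 215 mod 10 = 5.
gcd(215, 10) = 5, so the sample visits 10/5 = 2 distinct residues mod 10.
Start 128 is inspector 8; the inspectors hit are 3, 8.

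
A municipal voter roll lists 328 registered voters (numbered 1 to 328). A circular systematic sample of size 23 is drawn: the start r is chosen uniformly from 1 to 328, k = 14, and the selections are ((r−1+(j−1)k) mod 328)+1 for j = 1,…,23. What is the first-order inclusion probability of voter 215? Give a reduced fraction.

For each position j, as r ranges over 1…328 the j-th selection hits every voter exactly once, so voter 215 is selected for exactly 23 of the 328 starts.
Inclusion probability = 23/328.

23/328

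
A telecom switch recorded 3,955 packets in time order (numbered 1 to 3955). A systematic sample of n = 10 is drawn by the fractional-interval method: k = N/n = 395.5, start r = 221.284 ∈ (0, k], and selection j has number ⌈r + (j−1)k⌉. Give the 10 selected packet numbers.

222, 617, 1013, 1408, 1804, 2199, 2595, 2990, 3386, 3781

j=1: r + 0k = 221.284 → ⌈·⌉ = 222
j=2: r + 1k = 616.784 → ⌈·⌉ = 617
j=3: r + 2k = 1012.284 → ⌈·⌉ = 1013
j=4: r + 3k = 1407.784 → ⌈·⌉ = 1408
j=5: r + 4k = 1803.284 → ⌈·⌉ = 1804
j=6: r + 5k = 2198.784 → ⌈·⌉ = 2199
j=7: r + 6k = 2594.284 → ⌈·⌉ = 2595
j=8: r + 7k = 2989.784 → ⌈·⌉ = 2990
j=9: r + 8k = 3385.284 → ⌈·⌉ = 3386
j=10: r + 9k = 3780.784 → ⌈·⌉ = 3781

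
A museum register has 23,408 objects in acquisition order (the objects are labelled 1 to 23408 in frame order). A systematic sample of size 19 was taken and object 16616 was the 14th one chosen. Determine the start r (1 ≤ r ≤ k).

600

k = 23408/19 = 1232
r = 16616 − (14−1)×1232 = 16616 − 16016 = 600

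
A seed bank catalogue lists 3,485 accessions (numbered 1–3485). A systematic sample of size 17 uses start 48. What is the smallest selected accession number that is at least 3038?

3123

k = 3485/17 = 205
Steps past start: ⌈(3038 − 48)/205⌉ = ⌈2990/205⌉ = 15
Selected accession: 48 + 15×205 = 3123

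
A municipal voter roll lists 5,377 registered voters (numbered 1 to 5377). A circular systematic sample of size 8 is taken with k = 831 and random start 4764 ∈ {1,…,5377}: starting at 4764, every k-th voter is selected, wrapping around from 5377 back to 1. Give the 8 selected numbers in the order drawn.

Selection 1: 4764
Selection 2: 4764 + 831 = 5595 → 5595 − 5377 = 218
Selection 3: 218 + 831 = 1049
Selection 4: 1049 + 831 = 1880
Selection 5: 1880 + 831 = 2711
Selection 6: 2711 + 831 = 3542
Selection 7: 3542 + 831 = 4373
Selection 8: 4373 + 831 = 5204

4764, 218, 1049, 1880, 2711, 3542, 4373, 5204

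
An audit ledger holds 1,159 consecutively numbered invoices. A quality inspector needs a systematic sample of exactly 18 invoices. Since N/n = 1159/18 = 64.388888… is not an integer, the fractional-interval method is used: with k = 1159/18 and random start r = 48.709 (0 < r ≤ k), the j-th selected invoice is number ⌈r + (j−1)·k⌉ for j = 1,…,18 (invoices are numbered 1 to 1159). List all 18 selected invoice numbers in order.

j=1: r + 0k = 48.709 → ⌈·⌉ = 49
j=2: r + 1k = 113.097888… → ⌈·⌉ = 114
j=3: r + 2k = 177.486777… → ⌈·⌉ = 178
j=4: r + 3k = 241.875666… → ⌈·⌉ = 242
j=5: r + 4k = 306.264555… → ⌈·⌉ = 307
j=6: r + 5k = 370.653444… → ⌈·⌉ = 371
j=7: r + 6k = 435.042333… → ⌈·⌉ = 436
j=8: r + 7k = 499.431222… → ⌈·⌉ = 500
j=9: r + 8k = 563.820111… → ⌈·⌉ = 564
j=10: r + 9k = 628.209 → ⌈·⌉ = 629
j=11: r + 10k = 692.597888… → ⌈·⌉ = 693
j=12: r + 11k = 756.986777… → ⌈·⌉ = 757
j=13: r + 12k = 821.375666… → ⌈·⌉ = 822
j=14: r + 13k = 885.764555… → ⌈·⌉ = 886
j=15: r + 14k = 950.153444… → ⌈·⌉ = 951
j=16: r + 15k = 1014.542333… → ⌈·⌉ = 1015
j=17: r + 16k = 1078.931222… → ⌈·⌉ = 1079
j=18: r + 17k = 1143.320111… → ⌈·⌉ = 1144

49, 114, 178, 242, 307, 371, 436, 500, 564, 629, 693, 757, 822, 886, 951, 1015, 1079, 1144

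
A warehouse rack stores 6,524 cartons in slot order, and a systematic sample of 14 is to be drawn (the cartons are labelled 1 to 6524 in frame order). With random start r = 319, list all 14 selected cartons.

319, 785, 1251, 1717, 2183, 2649, 3115, 3581, 4047, 4513, 4979, 5445, 5911, 6377

k = N/n = 6524/14 = 466
carton 1: 319
carton 2: 319 + 466 = 785
carton 3: 785 + 466 = 1251
carton 4: 1251 + 466 = 1717
carton 5: 1717 + 466 = 2183
carton 6: 2183 + 466 = 2649
carton 7: 2649 + 466 = 3115
carton 8: 3115 + 466 = 3581
carton 9: 3581 + 466 = 4047
carton 10: 4047 + 466 = 4513
carton 11: 4513 + 466 = 4979
carton 12: 4979 + 466 = 5445
carton 13: 5445 + 466 = 5911
carton 14: 5911 + 466 = 6377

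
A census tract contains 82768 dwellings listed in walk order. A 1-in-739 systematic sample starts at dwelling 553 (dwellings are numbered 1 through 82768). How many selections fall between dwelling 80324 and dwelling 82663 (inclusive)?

4

k = 739
First selection ≥ 80324: 553 + ⌈(80324−553)/739⌉·739 = 553 + 108×739 = 80365
Last selection ≤ 82663: 553 + ⌊(82663−553)/739⌋·739 = 553 + 111×739 = 82582
Count = 111 − 108 + 1 = 4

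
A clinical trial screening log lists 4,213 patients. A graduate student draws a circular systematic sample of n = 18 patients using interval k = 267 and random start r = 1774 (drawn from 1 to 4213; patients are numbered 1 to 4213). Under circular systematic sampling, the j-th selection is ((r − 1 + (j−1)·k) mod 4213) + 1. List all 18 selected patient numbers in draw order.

Selection 1: 1774
Selection 2: 1774 + 267 = 2041
Selection 3: 2041 + 267 = 2308
Selection 4: 2308 + 267 = 2575
Selection 5: 2575 + 267 = 2842
Selection 6: 2842 + 267 = 3109
Selection 7: 3109 + 267 = 3376
Selection 8: 3376 + 267 = 3643
Selection 9: 3643 + 267 = 3910
Selection 10: 3910 + 267 = 4177
Selection 11: 4177 + 267 = 4444 → 4444 − 4213 = 231
Selection 12: 231 + 267 = 498
Selection 13: 498 + 267 = 765
Selection 14: 765 + 267 = 1032
Selection 15: 1032 + 267 = 1299
Selection 16: 1299 + 267 = 1566
Selection 17: 1566 + 267 = 1833
Selection 18: 1833 + 267 = 2100

1774, 2041, 2308, 2575, 2842, 3109, 3376, 3643, 3910, 4177, 231, 498, 765, 1032, 1299, 1566, 1833, 2100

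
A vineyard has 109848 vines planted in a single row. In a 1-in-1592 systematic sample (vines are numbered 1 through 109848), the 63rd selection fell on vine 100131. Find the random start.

1427

k = 1592
r = 100131 − (63−1)×1592 = 100131 − 98704 = 1427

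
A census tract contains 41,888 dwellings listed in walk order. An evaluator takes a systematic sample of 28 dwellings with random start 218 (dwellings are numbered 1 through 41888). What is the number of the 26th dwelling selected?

k = 41888/28 = 1496
26th selection = r + (26−1)·k = 218 + 25×1496 = 218 + 37400 = 37618

37618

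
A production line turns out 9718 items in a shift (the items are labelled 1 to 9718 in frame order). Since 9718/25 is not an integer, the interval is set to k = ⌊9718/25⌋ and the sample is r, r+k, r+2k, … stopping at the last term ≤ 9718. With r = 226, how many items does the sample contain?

k = ⌊9718/25⌋ = 388
Achieved size = ⌊(9718 − 226)/388⌋ + 1 = ⌊9492/388⌋ + 1 = 24 + 1 = 25
(last selection: 226 + 24×388 = 9538 ≤ 9718; next would be 9926 > 9718)

25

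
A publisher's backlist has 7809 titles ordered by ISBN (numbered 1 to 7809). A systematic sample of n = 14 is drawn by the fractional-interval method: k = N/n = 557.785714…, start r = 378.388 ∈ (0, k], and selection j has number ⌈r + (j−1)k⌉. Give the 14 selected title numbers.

j=1: r + 0k = 378.388 → ⌈·⌉ = 379
j=2: r + 1k = 936.173714… → ⌈·⌉ = 937
j=3: r + 2k = 1493.959428… → ⌈·⌉ = 1494
j=4: r + 3k = 2051.745142… → ⌈·⌉ = 2052
j=5: r + 4k = 2609.530857… → ⌈·⌉ = 2610
j=6: r + 5k = 3167.316571… → ⌈·⌉ = 3168
j=7: r + 6k = 3725.102285… → ⌈·⌉ = 3726
j=8: r + 7k = 4282.888 → ⌈·⌉ = 4283
j=9: r + 8k = 4840.673714… → ⌈·⌉ = 4841
j=10: r + 9k = 5398.459428… → ⌈·⌉ = 5399
j=11: r + 10k = 5956.245142… → ⌈·⌉ = 5957
j=12: r + 11k = 6514.030857… → ⌈·⌉ = 6515
j=13: r + 12k = 7071.816571… → ⌈·⌉ = 7072
j=14: r + 13k = 7629.602285… → ⌈·⌉ = 7630

379, 937, 1494, 2052, 2610, 3168, 3726, 4283, 4841, 5399, 5957, 6515, 7072, 7630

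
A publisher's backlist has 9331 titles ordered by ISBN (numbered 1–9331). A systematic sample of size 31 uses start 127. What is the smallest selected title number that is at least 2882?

k = 9331/31 = 301
Steps past start: ⌈(2882 − 127)/301⌉ = ⌈2755/301⌉ = 10
Selected title: 127 + 10×301 = 3137

3137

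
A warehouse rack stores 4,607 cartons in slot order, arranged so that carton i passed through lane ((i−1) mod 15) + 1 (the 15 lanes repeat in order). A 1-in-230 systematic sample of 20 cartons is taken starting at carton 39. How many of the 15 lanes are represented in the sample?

3

Consecutive selections differ by k = 230, so their lane numbers differ by 230 mod 15 = 5.
gcd(230, 15) = 5, so the sample visits 15/5 = 3 distinct residues mod 15.
Start 39 is lane 9; the lanes hit are 4, 9, 14.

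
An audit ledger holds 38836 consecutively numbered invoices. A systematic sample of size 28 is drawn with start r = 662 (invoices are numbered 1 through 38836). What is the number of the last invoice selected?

38111

k = 38836/28 = 1387
28th selection = r + (28−1)·k = 662 + 27×1387 = 662 + 37449 = 38111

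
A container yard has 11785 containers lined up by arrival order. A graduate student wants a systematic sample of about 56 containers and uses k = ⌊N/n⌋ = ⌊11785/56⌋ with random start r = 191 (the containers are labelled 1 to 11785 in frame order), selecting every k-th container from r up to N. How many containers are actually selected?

k = ⌊11785/56⌋ = 210
Achieved size = ⌊(11785 − 191)/210⌋ + 1 = ⌊11594/210⌋ + 1 = 55 + 1 = 56
(last selection: 191 + 55×210 = 11741 ≤ 11785; next would be 11951 > 11785)

56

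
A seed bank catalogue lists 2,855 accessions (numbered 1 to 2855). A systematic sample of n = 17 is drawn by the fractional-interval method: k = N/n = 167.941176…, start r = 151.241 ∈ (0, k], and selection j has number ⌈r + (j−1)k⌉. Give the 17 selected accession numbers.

152, 320, 488, 656, 824, 991, 1159, 1327, 1495, 1663, 1831, 1999, 2167, 2335, 2503, 2671, 2839

j=1: r + 0k = 151.241 → ⌈·⌉ = 152
j=2: r + 1k = 319.182176… → ⌈·⌉ = 320
j=3: r + 2k = 487.123352… → ⌈·⌉ = 488
j=4: r + 3k = 655.064529… → ⌈·⌉ = 656
j=5: r + 4k = 823.005705… → ⌈·⌉ = 824
j=6: r + 5k = 990.946882… → ⌈·⌉ = 991
j=7: r + 6k = 1158.888058… → ⌈·⌉ = 1159
j=8: r + 7k = 1326.829235… → ⌈·⌉ = 1327
j=9: r + 8k = 1494.770411… → ⌈·⌉ = 1495
j=10: r + 9k = 1662.711588… → ⌈·⌉ = 1663
j=11: r + 10k = 1830.652764… → ⌈·⌉ = 1831
j=12: r + 11k = 1998.593941… → ⌈·⌉ = 1999
j=13: r + 12k = 2166.535117… → ⌈·⌉ = 2167
j=14: r + 13k = 2334.476294… → ⌈·⌉ = 2335
j=15: r + 14k = 2502.417470… → ⌈·⌉ = 2503
j=16: r + 15k = 2670.358647… → ⌈·⌉ = 2671
j=17: r + 16k = 2838.299823… → ⌈·⌉ = 2839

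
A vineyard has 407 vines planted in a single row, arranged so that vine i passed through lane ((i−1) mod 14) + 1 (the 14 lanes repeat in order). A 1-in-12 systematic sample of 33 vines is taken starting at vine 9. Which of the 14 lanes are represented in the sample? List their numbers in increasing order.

1, 3, 5, 7, 9, 11, 13

Consecutive selections differ by k = 12, so their lane numbers differ by 12 mod 14 = 12.
gcd(12, 14) = 2, so the sample visits 14/2 = 7 distinct residues mod 14.
Start 9 is lane 9; the lanes hit are 1, 3, 5, 7, 9, 11, 13.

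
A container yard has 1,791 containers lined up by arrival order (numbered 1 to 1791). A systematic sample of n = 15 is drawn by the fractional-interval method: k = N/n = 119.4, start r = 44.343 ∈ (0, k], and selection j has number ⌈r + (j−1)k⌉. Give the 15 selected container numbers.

45, 164, 284, 403, 522, 642, 761, 881, 1000, 1119, 1239, 1358, 1478, 1597, 1716

j=1: r + 0k = 44.343 → ⌈·⌉ = 45
j=2: r + 1k = 163.743 → ⌈·⌉ = 164
j=3: r + 2k = 283.143 → ⌈·⌉ = 284
j=4: r + 3k = 402.543 → ⌈·⌉ = 403
j=5: r + 4k = 521.943 → ⌈·⌉ = 522
j=6: r + 5k = 641.343 → ⌈·⌉ = 642
j=7: r + 6k = 760.743 → ⌈·⌉ = 761
j=8: r + 7k = 880.143 → ⌈·⌉ = 881
j=9: r + 8k = 999.543 → ⌈·⌉ = 1000
j=10: r + 9k = 1118.943 → ⌈·⌉ = 1119
j=11: r + 10k = 1238.343 → ⌈·⌉ = 1239
j=12: r + 11k = 1357.743 → ⌈·⌉ = 1358
j=13: r + 12k = 1477.143 → ⌈·⌉ = 1478
j=14: r + 13k = 1596.543 → ⌈·⌉ = 1597
j=15: r + 14k = 1715.943 → ⌈·⌉ = 1716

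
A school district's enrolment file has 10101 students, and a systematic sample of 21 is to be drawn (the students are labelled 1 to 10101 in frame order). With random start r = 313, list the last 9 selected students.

k = N/n = 10101/21 = 481
13th selection = 313 + 12×481 = 6085
14th: 6085 + 481 = 6566
15th: 6566 + 481 = 7047
16th: 7047 + 481 = 7528
17th: 7528 + 481 = 8009
18th: 8009 + 481 = 8490
19th: 8490 + 481 = 8971
20th: 8971 + 481 = 9452
21st: 9452 + 481 = 9933

6085, 6566, 7047, 7528, 8009, 8490, 8971, 9452, 9933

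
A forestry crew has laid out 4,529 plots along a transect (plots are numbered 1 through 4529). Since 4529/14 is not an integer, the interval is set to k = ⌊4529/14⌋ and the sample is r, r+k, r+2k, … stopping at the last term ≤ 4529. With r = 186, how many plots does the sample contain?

k = ⌊4529/14⌋ = 323
Achieved size = ⌊(4529 − 186)/323⌋ + 1 = ⌊4343/323⌋ + 1 = 13 + 1 = 14
(last selection: 186 + 13×323 = 4385 ≤ 4529; next would be 4708 > 4529)

14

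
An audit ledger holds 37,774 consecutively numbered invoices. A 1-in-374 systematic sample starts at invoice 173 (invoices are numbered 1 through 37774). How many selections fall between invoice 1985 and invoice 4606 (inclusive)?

7

k = 374
First selection ≥ 1985: 173 + ⌈(1985−173)/374⌉·374 = 173 + 5×374 = 2043
Last selection ≤ 4606: 173 + ⌊(4606−173)/374⌋·374 = 173 + 11×374 = 4287
Count = 11 − 5 + 1 = 7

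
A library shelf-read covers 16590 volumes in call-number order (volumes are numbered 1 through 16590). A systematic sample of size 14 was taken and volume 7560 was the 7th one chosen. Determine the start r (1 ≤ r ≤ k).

450

k = 16590/14 = 1185
r = 7560 − (7−1)×1185 = 7560 − 7110 = 450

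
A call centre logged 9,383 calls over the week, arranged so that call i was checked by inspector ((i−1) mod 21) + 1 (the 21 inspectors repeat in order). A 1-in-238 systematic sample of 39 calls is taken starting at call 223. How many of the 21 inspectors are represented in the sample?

Consecutive selections differ by k = 238, so their inspector numbers differ by 238 mod 21 = 7.
gcd(238, 21) = 7, so the sample visits 21/7 = 3 distinct residues mod 21.
Start 223 is inspector 13; the inspectors hit are 6, 13, 20.

3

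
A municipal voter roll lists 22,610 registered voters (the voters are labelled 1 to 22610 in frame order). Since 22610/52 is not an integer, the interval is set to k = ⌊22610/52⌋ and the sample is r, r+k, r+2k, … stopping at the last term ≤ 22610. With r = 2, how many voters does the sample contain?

53

k = ⌊22610/52⌋ = 434
Achieved size = ⌊(22610 − 2)/434⌋ + 1 = ⌊22608/434⌋ + 1 = 52 + 1 = 53
(last selection: 2 + 52×434 = 22570 ≤ 22610; next would be 23004 > 22610)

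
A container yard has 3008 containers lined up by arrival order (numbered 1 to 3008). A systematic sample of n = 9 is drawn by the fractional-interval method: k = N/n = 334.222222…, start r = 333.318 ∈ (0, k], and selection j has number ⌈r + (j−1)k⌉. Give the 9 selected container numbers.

j=1: r + 0k = 333.318 → ⌈·⌉ = 334
j=2: r + 1k = 667.540222… → ⌈·⌉ = 668
j=3: r + 2k = 1001.762444… → ⌈·⌉ = 1002
j=4: r + 3k = 1335.984666… → ⌈·⌉ = 1336
j=5: r + 4k = 1670.206888… → ⌈·⌉ = 1671
j=6: r + 5k = 2004.429111… → ⌈·⌉ = 2005
j=7: r + 6k = 2338.651333… → ⌈·⌉ = 2339
j=8: r + 7k = 2672.873555… → ⌈·⌉ = 2673
j=9: r + 8k = 3007.095777… → ⌈·⌉ = 3008

334, 668, 1002, 1336, 1671, 2005, 2339, 2673, 3008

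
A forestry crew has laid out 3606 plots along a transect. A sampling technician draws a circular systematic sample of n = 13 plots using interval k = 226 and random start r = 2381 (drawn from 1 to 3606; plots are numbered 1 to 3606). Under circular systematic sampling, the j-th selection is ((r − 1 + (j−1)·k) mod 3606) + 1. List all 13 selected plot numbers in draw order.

2381, 2607, 2833, 3059, 3285, 3511, 131, 357, 583, 809, 1035, 1261, 1487

Selection 1: 2381
Selection 2: 2381 + 226 = 2607
Selection 3: 2607 + 226 = 2833
Selection 4: 2833 + 226 = 3059
Selection 5: 3059 + 226 = 3285
Selection 6: 3285 + 226 = 3511
Selection 7: 3511 + 226 = 3737 → 3737 − 3606 = 131
Selection 8: 131 + 226 = 357
Selection 9: 357 + 226 = 583
Selection 10: 583 + 226 = 809
Selection 11: 809 + 226 = 1035
Selection 12: 1035 + 226 = 1261
Selection 13: 1261 + 226 = 1487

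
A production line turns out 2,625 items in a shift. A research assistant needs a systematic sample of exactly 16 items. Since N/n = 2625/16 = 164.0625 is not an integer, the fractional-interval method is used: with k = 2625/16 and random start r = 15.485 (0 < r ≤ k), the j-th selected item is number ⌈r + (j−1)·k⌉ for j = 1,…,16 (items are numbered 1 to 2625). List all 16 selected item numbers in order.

j=1: r + 0k = 15.485 → ⌈·⌉ = 16
j=2: r + 1k = 179.5475 → ⌈·⌉ = 180
j=3: r + 2k = 343.61 → ⌈·⌉ = 344
j=4: r + 3k = 507.6725 → ⌈·⌉ = 508
j=5: r + 4k = 671.735 → ⌈·⌉ = 672
j=6: r + 5k = 835.7975 → ⌈·⌉ = 836
j=7: r + 6k = 999.86 → ⌈·⌉ = 1000
j=8: r + 7k = 1163.9225 → ⌈·⌉ = 1164
j=9: r + 8k = 1327.985 → ⌈·⌉ = 1328
j=10: r + 9k = 1492.0475 → ⌈·⌉ = 1493
j=11: r + 10k = 1656.11 → ⌈·⌉ = 1657
j=12: r + 11k = 1820.1725 → ⌈·⌉ = 1821
j=13: r + 12k = 1984.235 → ⌈·⌉ = 1985
j=14: r + 13k = 2148.2975 → ⌈·⌉ = 2149
j=15: r + 14k = 2312.36 → ⌈·⌉ = 2313
j=16: r + 15k = 2476.4225 → ⌈·⌉ = 2477

16, 180, 344, 508, 672, 836, 1000, 1164, 1328, 1493, 1657, 1821, 1985, 2149, 2313, 2477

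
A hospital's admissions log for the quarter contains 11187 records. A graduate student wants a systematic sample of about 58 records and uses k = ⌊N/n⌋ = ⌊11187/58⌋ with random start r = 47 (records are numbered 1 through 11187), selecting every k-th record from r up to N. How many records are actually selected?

k = ⌊11187/58⌋ = 192
Achieved size = ⌊(11187 − 47)/192⌋ + 1 = ⌊11140/192⌋ + 1 = 58 + 1 = 59
(last selection: 47 + 58×192 = 11183 ≤ 11187; next would be 11375 > 11187)

59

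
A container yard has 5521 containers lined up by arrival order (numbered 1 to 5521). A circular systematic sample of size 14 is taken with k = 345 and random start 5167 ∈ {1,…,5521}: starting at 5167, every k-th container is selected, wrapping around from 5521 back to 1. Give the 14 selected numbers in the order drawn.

Selection 1: 5167
Selection 2: 5167 + 345 = 5512
Selection 3: 5512 + 345 = 5857 → 5857 − 5521 = 336
Selection 4: 336 + 345 = 681
Selection 5: 681 + 345 = 1026
Selection 6: 1026 + 345 = 1371
Selection 7: 1371 + 345 = 1716
Selection 8: 1716 + 345 = 2061
Selection 9: 2061 + 345 = 2406
Selection 10: 2406 + 345 = 2751
Selection 11: 2751 + 345 = 3096
Selection 12: 3096 + 345 = 3441
Selection 13: 3441 + 345 = 3786
Selection 14: 3786 + 345 = 4131

5167, 5512, 336, 681, 1026, 1371, 1716, 2061, 2406, 2751, 3096, 3441, 3786, 4131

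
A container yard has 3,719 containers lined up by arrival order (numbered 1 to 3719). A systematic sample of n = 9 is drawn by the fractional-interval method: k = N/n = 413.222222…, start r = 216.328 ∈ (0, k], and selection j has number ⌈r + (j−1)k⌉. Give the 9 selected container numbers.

j=1: r + 0k = 216.328 → ⌈·⌉ = 217
j=2: r + 1k = 629.550222… → ⌈·⌉ = 630
j=3: r + 2k = 1042.772444… → ⌈·⌉ = 1043
j=4: r + 3k = 1455.994666… → ⌈·⌉ = 1456
j=5: r + 4k = 1869.216888… → ⌈·⌉ = 1870
j=6: r + 5k = 2282.439111… → ⌈·⌉ = 2283
j=7: r + 6k = 2695.661333… → ⌈·⌉ = 2696
j=8: r + 7k = 3108.883555… → ⌈·⌉ = 3109
j=9: r + 8k = 3522.105777… → ⌈·⌉ = 3523

217, 630, 1043, 1456, 1870, 2283, 2696, 3109, 3523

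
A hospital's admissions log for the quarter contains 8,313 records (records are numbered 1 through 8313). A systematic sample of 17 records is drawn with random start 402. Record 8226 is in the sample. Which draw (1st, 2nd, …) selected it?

k = 8313/17 = 489
position = (8226 − 402)/489 + 1 = 7824/489 + 1 = 16 + 1 = 17

17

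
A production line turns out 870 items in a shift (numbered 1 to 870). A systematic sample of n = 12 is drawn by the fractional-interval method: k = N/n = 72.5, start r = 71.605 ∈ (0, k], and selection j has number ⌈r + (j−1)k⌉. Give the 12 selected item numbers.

j=1: r + 0k = 71.605 → ⌈·⌉ = 72
j=2: r + 1k = 144.105 → ⌈·⌉ = 145
j=3: r + 2k = 216.605 → ⌈·⌉ = 217
j=4: r + 3k = 289.105 → ⌈·⌉ = 290
j=5: r + 4k = 361.605 → ⌈·⌉ = 362
j=6: r + 5k = 434.105 → ⌈·⌉ = 435
j=7: r + 6k = 506.605 → ⌈·⌉ = 507
j=8: r + 7k = 579.105 → ⌈·⌉ = 580
j=9: r + 8k = 651.605 → ⌈·⌉ = 652
j=10: r + 9k = 724.105 → ⌈·⌉ = 725
j=11: r + 10k = 796.605 → ⌈·⌉ = 797
j=12: r + 11k = 869.105 → ⌈·⌉ = 870

72, 145, 217, 290, 362, 435, 507, 580, 652, 725, 797, 870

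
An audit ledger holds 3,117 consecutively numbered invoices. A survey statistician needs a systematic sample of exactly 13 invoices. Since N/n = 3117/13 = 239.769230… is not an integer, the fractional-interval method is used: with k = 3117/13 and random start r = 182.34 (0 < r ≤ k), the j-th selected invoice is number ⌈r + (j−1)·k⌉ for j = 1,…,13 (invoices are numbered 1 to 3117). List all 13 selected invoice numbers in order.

j=1: r + 0k = 182.34 → ⌈·⌉ = 183
j=2: r + 1k = 422.109230… → ⌈·⌉ = 423
j=3: r + 2k = 661.878461… → ⌈·⌉ = 662
j=4: r + 3k = 901.647692… → ⌈·⌉ = 902
j=5: r + 4k = 1141.416923… → ⌈·⌉ = 1142
j=6: r + 5k = 1381.186153… → ⌈·⌉ = 1382
j=7: r + 6k = 1620.955384… → ⌈·⌉ = 1621
j=8: r + 7k = 1860.724615… → ⌈·⌉ = 1861
j=9: r + 8k = 2100.493846… → ⌈·⌉ = 2101
j=10: r + 9k = 2340.263076… → ⌈·⌉ = 2341
j=11: r + 10k = 2580.032307… → ⌈·⌉ = 2581
j=12: r + 11k = 2819.801538… → ⌈·⌉ = 2820
j=13: r + 12k = 3059.570769… → ⌈·⌉ = 3060

183, 423, 662, 902, 1142, 1382, 1621, 1861, 2101, 2341, 2581, 2820, 3060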